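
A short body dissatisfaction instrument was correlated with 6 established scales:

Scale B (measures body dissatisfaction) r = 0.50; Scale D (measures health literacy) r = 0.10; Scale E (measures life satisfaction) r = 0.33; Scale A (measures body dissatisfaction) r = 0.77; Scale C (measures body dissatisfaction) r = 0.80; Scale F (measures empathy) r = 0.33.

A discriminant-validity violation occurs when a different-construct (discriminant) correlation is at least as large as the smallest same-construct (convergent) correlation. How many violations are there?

Convergent (same construct = body dissatisfaction): Scale B, Scale A, Scale C.
Smallest convergent = 0.50. Discriminant values: 0.10, 0.33, 0.33; count ≥ 0.50 → 0.

0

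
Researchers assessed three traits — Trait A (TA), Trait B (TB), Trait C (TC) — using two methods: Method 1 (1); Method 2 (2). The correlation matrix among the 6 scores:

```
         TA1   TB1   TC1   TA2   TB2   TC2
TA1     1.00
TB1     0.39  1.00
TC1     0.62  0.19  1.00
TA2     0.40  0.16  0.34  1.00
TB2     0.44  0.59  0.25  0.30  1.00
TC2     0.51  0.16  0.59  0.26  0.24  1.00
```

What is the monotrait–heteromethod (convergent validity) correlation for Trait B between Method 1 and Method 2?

0.59

Same trait (TB), different methods: r(TB1, TB2) = 0.59.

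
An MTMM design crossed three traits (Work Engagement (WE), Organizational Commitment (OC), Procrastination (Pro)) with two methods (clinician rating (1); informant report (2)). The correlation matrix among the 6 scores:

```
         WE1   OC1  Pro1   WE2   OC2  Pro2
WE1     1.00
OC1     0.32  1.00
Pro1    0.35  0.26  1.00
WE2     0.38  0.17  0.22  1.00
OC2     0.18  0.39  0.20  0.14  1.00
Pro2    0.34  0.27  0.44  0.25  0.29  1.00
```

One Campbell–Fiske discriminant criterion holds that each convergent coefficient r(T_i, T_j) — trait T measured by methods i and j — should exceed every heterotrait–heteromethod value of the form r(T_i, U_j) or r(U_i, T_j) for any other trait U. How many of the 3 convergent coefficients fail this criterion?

Convergent coefficients and their comparison sets:
WE (methods 1·2): 0.38 vs {0.18, 0.17, 0.34, 0.22} → pass.
OC (methods 1·2): 0.39 vs {0.17, 0.18, 0.27, 0.20} → pass.
Pro (methods 1·2): 0.44 vs {0.22, 0.34, 0.20, 0.27} → pass.
0 of 3 fail.

0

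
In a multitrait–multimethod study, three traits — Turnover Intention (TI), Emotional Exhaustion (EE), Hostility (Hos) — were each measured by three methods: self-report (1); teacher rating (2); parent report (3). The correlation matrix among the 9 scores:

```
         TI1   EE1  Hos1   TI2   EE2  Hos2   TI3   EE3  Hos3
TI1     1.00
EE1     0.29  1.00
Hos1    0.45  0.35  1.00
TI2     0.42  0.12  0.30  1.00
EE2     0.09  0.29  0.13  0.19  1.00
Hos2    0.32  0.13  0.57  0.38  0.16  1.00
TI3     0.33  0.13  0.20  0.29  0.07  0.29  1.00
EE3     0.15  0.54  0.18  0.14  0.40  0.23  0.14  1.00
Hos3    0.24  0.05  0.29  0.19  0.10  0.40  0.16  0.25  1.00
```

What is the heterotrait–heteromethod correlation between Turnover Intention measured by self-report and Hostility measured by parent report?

Different traits and methods: r(TI1, Hos3) = 0.24.

0.24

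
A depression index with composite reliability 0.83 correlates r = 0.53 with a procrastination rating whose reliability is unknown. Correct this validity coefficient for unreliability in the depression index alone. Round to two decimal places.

0.58

Single correction: r_c = r_obs / √r_xx = 0.53 / √0.83 = 0.53 / 0.9110 ≈ 0.58.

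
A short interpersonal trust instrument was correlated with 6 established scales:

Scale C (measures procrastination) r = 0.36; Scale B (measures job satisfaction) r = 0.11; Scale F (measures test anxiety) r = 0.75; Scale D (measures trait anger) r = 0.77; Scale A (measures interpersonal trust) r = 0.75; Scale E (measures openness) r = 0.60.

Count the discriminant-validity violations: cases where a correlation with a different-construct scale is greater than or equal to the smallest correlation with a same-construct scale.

Convergent (same construct = interpersonal trust): Scale A.
Smallest convergent = 0.75. Discriminant values: 0.36, 0.11, 0.75, 0.77, 0.60; count ≥ 0.75 → 2.

2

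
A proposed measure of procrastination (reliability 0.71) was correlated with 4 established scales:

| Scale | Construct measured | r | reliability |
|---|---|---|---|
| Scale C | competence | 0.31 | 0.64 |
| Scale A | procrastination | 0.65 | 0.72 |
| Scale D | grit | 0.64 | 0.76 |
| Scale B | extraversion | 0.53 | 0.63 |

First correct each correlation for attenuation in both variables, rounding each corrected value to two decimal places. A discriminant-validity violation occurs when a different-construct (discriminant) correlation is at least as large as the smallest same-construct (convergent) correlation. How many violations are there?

Disattenuated r (r / √(r_scale · r_new)):
  Scale C (disc): 0.31 / √(0.64·0.71) = 0.46
  Scale A (conv): 0.65 / √(0.72·0.71) = 0.91
  Scale D (disc): 0.64 / √(0.76·0.71) = 0.87
  Scale B (disc): 0.53 / √(0.63·0.71) = 0.79
Smallest convergent = 0.91. Discriminant values: 0.46, 0.87, 0.79; count ≥ 0.91 → 0.

0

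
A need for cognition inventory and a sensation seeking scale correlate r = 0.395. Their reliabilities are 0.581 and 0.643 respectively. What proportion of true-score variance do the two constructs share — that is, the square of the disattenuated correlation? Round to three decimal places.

0.418

Disattenuated r = 0.395 / √(0.581 × 0.643) = 0.395 / 0.6112 = 0.6463.
Shared true-score variance = 0.6463² = 0.4177 ≈ 0.418.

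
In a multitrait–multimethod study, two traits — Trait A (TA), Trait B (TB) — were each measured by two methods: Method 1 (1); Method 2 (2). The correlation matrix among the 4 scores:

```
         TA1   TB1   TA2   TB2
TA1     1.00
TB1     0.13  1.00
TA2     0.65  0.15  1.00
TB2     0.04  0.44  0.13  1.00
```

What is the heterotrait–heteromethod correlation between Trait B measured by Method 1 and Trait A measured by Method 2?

0.15

Different traits and methods: r(TB1, TA2) = 0.15.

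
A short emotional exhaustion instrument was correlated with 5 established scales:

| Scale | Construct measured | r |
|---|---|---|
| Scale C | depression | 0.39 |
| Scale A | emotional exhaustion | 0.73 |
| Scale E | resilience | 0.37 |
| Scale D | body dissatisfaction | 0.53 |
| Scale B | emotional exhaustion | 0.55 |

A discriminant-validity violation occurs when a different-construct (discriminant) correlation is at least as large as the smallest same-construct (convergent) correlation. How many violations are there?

Convergent (same construct = emotional exhaustion): Scale A, Scale B.
Smallest convergent = 0.55. Discriminant values: 0.39, 0.37, 0.53; count ≥ 0.55 → 0.

0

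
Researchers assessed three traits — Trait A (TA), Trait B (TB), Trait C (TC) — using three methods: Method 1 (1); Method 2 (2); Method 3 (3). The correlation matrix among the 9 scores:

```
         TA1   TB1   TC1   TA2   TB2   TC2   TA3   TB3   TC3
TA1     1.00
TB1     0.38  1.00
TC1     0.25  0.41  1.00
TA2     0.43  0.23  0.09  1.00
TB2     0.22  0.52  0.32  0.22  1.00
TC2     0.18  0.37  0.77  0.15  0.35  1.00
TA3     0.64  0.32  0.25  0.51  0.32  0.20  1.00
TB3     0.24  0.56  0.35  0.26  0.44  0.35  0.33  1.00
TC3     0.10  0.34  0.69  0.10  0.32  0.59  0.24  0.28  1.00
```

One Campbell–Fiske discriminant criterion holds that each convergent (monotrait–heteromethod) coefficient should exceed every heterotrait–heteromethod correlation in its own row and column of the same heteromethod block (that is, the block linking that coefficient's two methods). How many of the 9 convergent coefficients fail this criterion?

0

Convergent coefficients and their comparison sets:
TA (methods 1·2): 0.43 vs {0.22, 0.23, 0.18, 0.09} → pass.
TA (methods 1·3): 0.64 vs {0.24, 0.32, 0.10, 0.25} → pass.
TA (methods 2·3): 0.51 vs {0.26, 0.32, 0.10, 0.20} → pass.
TB (methods 1·2): 0.52 vs {0.23, 0.22, 0.37, 0.32} → pass.
TB (methods 1·3): 0.56 vs {0.32, 0.24, 0.34, 0.35} → pass.
TB (methods 2·3): 0.44 vs {0.32, 0.26, 0.32, 0.35} → pass.
TC (methods 1·2): 0.77 vs {0.09, 0.18, 0.32, 0.37} → pass.
TC (methods 1·3): 0.69 vs {0.25, 0.10, 0.35, 0.34} → pass.
TC (methods 2·3): 0.59 vs {0.20, 0.10, 0.35, 0.32} → pass.
0 of 9 fail.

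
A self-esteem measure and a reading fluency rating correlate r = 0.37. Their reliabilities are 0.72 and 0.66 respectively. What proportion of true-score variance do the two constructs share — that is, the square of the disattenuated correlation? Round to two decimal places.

Disattenuated r = 0.37 / √(0.72 × 0.66) = 0.37 / 0.6893 = 0.5368.
Shared true-score variance = 0.5368² = 0.2882 ≈ 0.29.

0.29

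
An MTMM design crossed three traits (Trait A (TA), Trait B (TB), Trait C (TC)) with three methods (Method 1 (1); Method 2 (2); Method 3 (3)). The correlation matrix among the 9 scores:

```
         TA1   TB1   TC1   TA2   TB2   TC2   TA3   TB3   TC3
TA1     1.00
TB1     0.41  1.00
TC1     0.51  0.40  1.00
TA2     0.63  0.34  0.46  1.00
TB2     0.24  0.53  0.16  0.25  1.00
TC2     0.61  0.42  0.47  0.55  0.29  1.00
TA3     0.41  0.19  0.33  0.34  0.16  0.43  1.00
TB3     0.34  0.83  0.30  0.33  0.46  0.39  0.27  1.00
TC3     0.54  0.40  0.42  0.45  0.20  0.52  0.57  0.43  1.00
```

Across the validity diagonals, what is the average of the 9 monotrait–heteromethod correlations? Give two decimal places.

0.51

Convergent values: 0.63, 0.41, 0.34, 0.53, 0.83, 0.46, 0.47, 0.42, 0.52; mean = 4.61/9 = 0.51.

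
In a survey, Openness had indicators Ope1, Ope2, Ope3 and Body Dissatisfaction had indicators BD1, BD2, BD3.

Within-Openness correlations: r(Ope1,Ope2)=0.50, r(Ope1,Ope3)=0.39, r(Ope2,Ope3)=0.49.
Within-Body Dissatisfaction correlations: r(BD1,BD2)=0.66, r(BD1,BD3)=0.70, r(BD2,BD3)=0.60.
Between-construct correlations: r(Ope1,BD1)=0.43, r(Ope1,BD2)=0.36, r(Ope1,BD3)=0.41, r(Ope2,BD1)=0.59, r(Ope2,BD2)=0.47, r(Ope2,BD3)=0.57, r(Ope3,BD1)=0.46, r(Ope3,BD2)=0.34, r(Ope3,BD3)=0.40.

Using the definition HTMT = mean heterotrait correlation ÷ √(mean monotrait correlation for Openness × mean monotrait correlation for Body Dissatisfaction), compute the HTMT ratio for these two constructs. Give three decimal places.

Between-construct mean = 4.03/9 = 0.4478.
Mean within-Ope = 1.38/3 = 0.4600; mean within-BD = 1.96/3 = 0.6533.
Geometric mean = √(0.4600 × 0.6533) = 0.5482.
HTMT = 0.4478 / 0.5482 = 0.817.

0.817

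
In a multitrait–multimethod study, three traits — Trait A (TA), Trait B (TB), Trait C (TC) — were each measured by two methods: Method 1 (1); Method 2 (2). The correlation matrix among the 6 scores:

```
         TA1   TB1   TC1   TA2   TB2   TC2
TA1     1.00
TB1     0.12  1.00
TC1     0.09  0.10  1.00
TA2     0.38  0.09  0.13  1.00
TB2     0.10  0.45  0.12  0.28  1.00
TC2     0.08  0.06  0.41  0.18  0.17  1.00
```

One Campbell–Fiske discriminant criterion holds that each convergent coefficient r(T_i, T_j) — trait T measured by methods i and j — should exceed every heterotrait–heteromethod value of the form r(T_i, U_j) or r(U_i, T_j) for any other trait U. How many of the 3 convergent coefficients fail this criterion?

Checking each validity diagonal entry against its comparison values:
TA (methods 1·2): 0.38 vs {0.10, 0.09, 0.08, 0.13} → pass.
TB (methods 1·2): 0.45 vs {0.09, 0.10, 0.06, 0.12} → pass.
TC (methods 1·2): 0.41 vs {0.13, 0.08, 0.12, 0.06} → pass.
0 of 3 fail.

0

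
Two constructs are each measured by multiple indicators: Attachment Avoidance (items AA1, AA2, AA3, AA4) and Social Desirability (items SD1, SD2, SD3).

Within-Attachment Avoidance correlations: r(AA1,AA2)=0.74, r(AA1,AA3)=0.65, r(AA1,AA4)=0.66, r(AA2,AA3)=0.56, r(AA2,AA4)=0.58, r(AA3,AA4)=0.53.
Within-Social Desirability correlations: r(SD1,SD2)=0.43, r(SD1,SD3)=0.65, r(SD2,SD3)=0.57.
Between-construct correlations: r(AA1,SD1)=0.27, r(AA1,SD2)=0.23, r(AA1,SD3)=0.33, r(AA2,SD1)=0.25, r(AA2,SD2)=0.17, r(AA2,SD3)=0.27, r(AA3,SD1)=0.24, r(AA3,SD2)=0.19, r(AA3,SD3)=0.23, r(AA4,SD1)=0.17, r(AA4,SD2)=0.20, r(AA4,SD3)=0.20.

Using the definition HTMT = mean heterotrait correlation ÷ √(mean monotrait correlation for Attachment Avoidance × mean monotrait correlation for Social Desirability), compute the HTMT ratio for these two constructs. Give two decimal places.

Mean between = 2.75/12 = 0.2292.
Mean within-AA = 3.72/6 = 0.6200; mean within-SD = 1.65/3 = 0.5500.
Geometric mean = √(0.6200 × 0.5500) = 0.5840.
HTMT = 0.2292 / 0.5840 = 0.39.

0.39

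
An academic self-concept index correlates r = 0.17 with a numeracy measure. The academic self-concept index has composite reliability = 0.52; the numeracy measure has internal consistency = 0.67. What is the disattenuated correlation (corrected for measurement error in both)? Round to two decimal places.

r_true = r_obs / √(r_xx · r_yy) = 0.17 / √(0.52 × 0.67) = 0.17 / √0.3484 = 0.17 / 0.5903 ≈ 0.29.

0.29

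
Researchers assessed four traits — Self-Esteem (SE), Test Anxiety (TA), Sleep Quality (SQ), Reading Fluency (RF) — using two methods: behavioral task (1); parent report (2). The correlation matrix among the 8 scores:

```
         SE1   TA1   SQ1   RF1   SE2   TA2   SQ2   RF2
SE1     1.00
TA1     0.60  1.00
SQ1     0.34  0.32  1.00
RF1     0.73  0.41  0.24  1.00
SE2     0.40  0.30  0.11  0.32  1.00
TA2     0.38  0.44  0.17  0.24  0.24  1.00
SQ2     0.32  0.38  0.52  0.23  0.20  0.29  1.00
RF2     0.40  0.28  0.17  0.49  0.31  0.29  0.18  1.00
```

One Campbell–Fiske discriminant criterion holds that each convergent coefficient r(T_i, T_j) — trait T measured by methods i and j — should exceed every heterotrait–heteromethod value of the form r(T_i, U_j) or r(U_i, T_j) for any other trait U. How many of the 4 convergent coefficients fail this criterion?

Each convergent coefficient versus the relevant comparison correlations:
SE (methods 1·2): 0.40 vs {0.38, 0.30, 0.32, 0.11, 0.40, 0.32} → fail.
TA (methods 1·2): 0.44 vs {0.30, 0.38, 0.38, 0.17, 0.28, 0.24} → pass.
SQ (methods 1·2): 0.52 vs {0.11, 0.32, 0.17, 0.38, 0.17, 0.23} → pass.
RF (methods 1·2): 0.49 vs {0.32, 0.40, 0.24, 0.28, 0.23, 0.17} → pass.
1 of 4 fail.

1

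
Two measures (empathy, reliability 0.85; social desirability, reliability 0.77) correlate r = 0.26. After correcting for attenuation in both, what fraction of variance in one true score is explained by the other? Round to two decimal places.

Disattenuated r = 0.26 / √(0.85 × 0.77) = 0.26 / 0.8090 = 0.3214.
Shared true-score variance = 0.3214² = 0.1033 ≈ 0.10.

0.10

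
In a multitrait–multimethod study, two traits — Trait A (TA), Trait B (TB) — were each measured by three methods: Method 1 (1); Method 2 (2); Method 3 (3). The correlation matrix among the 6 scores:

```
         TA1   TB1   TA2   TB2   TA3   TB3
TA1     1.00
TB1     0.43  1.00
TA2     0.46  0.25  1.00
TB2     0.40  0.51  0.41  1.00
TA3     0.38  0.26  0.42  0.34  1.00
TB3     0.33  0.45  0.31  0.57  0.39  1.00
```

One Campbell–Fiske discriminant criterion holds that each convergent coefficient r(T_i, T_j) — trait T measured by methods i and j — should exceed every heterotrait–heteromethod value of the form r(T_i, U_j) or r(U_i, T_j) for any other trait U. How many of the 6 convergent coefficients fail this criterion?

0

Convergent coefficients and their comparison sets:
TA (methods 1·2): 0.46 vs {0.40, 0.25} → pass.
TA (methods 1·3): 0.38 vs {0.33, 0.26} → pass.
TA (methods 2·3): 0.42 vs {0.31, 0.34} → pass.
TB (methods 1·2): 0.51 vs {0.25, 0.40} → pass.
TB (methods 1·3): 0.45 vs {0.26, 0.33} → pass.
TB (methods 2·3): 0.57 vs {0.34, 0.31} → pass.
0 of 6 fail.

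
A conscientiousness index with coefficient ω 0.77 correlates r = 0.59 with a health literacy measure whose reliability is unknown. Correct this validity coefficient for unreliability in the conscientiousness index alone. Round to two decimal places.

Single correction: r_c = r_obs / √r_xx = 0.59 / √0.77 = 0.59 / 0.8775 ≈ 0.67.

0.67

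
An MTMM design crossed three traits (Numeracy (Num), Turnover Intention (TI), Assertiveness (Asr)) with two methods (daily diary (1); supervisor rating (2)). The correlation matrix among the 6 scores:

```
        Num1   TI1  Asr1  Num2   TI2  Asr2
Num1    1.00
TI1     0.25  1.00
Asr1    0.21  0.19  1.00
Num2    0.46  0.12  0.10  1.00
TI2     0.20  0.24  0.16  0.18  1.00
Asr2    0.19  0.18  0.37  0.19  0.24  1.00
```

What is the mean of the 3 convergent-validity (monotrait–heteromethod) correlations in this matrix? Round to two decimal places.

0.36

Convergent values: 0.46, 0.24, 0.37; mean = 1.07/3 = 0.36.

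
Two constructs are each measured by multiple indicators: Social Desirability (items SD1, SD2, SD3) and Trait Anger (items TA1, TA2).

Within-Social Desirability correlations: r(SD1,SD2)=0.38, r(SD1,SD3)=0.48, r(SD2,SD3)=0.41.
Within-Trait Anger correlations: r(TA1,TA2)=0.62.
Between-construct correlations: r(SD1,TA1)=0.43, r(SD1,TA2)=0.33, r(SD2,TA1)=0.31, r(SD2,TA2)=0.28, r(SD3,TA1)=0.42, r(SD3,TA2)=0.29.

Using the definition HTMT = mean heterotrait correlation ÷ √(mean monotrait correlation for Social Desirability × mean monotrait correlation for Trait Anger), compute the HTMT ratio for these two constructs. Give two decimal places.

0.67

Between-construct mean = 2.06/6 = 0.3433.
Mean within-SD = 1.27/3 = 0.4233; mean within-TA = 0.62/1 = 0.6200.
Geometric mean = √(0.4233 × 0.6200) = 0.5123.
HTMT = 0.3433 / 0.5123 = 0.67.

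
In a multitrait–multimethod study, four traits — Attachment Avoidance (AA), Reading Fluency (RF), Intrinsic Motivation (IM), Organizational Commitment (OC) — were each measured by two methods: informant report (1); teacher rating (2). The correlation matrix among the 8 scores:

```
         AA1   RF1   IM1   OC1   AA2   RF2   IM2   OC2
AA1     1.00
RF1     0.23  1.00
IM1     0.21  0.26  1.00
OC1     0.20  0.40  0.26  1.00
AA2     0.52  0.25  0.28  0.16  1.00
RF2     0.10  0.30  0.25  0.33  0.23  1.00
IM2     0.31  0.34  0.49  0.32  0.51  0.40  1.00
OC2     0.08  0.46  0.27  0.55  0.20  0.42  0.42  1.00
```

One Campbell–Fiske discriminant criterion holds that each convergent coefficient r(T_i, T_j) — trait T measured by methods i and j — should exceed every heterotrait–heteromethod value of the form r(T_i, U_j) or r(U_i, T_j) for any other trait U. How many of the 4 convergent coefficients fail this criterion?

Checking each validity diagonal entry against its comparison values:
AA (methods 1·2): 0.52 vs {0.10, 0.25, 0.31, 0.28, 0.08, 0.16} → pass.
RF (methods 1·2): 0.30 vs {0.25, 0.10, 0.34, 0.25, 0.46, 0.33} → fail.
IM (methods 1·2): 0.49 vs {0.28, 0.31, 0.25, 0.34, 0.27, 0.32} → pass.
OC (methods 1·2): 0.55 vs {0.16, 0.08, 0.33, 0.46, 0.32, 0.27} → pass.
1 of 4 fail.

1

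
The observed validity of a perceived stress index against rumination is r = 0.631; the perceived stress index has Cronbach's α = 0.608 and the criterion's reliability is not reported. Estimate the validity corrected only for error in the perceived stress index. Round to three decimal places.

Single correction: r_c = r_obs / √r_xx = 0.631 / √0.608 = 0.631 / 0.7797 ≈ 0.809.

0.809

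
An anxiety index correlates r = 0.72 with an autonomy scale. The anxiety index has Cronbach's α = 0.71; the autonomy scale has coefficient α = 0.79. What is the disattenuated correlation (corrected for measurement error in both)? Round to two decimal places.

r_true = r_obs / √(r_xx · r_yy) = 0.72 / √(0.71 × 0.79) = 0.72 / √0.5609 = 0.72 / 0.7489 ≈ 0.96.

0.96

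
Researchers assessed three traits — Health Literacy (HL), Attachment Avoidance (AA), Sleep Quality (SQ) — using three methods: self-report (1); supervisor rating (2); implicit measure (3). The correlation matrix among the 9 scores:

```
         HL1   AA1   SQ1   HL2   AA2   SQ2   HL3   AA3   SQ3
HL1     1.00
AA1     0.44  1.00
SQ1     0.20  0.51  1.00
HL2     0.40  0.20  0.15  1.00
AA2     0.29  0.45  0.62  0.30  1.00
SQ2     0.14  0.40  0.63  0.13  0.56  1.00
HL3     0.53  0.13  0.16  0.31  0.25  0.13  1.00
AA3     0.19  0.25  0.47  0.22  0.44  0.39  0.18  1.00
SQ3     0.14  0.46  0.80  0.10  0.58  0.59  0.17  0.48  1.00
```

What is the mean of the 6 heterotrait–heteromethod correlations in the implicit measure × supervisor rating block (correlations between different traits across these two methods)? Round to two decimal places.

HTHM values (method 3 × method 2): 0.25, 0.13, 0.22, 0.39, 0.10, 0.58; mean = 1.67/6 = 0.28.

0.28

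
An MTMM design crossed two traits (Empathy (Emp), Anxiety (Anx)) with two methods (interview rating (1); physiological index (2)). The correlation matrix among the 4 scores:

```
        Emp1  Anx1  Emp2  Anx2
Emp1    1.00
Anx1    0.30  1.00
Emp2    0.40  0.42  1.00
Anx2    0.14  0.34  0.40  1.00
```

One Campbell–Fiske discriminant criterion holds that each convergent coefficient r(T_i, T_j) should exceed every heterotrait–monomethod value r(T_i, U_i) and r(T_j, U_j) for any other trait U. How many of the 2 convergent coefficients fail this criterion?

Convergent coefficients and their comparison sets:
Emp (methods 1·2): 0.40 vs {0.30, 0.40} → fail.
Anx (methods 1·2): 0.34 vs {0.30, 0.40} → fail.
2 of 2 fail.

2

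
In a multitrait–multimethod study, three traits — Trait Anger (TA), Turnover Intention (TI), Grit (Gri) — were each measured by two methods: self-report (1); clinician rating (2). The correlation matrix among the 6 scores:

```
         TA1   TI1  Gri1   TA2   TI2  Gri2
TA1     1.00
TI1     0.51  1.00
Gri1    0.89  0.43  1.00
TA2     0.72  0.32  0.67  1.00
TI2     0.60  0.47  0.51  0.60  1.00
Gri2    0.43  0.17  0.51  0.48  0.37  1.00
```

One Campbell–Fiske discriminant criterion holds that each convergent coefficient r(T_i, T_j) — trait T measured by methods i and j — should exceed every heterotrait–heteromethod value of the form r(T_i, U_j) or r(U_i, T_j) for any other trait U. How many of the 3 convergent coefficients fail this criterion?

2

Checking each validity diagonal entry against its comparison values:
TA (methods 1·2): 0.72 vs {0.60, 0.32, 0.43, 0.67} → pass.
TI (methods 1·2): 0.47 vs {0.32, 0.60, 0.17, 0.51} → fail.
Gri (methods 1·2): 0.51 vs {0.67, 0.43, 0.51, 0.17} → fail.
2 of 3 fail.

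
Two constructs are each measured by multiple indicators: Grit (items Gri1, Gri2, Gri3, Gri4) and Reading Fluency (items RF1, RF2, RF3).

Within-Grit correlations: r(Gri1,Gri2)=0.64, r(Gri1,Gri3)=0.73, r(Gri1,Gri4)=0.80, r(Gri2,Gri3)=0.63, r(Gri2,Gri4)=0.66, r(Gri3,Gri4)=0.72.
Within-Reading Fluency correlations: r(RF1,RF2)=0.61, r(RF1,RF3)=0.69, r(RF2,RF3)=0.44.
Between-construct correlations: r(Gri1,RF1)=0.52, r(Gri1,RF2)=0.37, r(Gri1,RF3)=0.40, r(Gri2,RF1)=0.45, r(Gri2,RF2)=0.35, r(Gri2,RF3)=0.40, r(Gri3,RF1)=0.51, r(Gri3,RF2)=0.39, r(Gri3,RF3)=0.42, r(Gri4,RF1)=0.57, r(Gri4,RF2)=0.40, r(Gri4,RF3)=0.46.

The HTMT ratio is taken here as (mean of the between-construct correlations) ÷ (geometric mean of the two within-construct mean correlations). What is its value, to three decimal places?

Mean heterotrait r = 5.24/12 = 0.4367.
Mean within-Gri = 4.18/6 = 0.6967; mean within-RF = 1.74/3 = 0.5800.
Geometric mean = √(0.6967 × 0.5800) = 0.6357.
HTMT = 0.4367 / 0.6357 = 0.687.

0.687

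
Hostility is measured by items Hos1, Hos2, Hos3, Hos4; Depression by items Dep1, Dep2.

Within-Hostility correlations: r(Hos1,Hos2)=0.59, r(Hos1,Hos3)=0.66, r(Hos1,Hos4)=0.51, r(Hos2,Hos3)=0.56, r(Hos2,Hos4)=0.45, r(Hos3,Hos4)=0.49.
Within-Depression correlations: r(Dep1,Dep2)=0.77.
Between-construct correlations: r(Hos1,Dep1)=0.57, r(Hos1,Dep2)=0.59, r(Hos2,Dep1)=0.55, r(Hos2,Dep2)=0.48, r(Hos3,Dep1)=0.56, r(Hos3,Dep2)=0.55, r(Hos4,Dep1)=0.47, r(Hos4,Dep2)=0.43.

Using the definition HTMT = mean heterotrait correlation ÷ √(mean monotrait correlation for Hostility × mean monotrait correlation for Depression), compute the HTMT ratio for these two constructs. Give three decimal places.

0.812

Between-construct mean = 4.20/8 = 0.5250.
Mean within-Hos = 3.26/6 = 0.5433; mean within-Dep = 0.77/1 = 0.7700.
Geometric mean = √(0.5433 × 0.7700) = 0.6468.
HTMT = 0.5250 / 0.6468 = 0.812.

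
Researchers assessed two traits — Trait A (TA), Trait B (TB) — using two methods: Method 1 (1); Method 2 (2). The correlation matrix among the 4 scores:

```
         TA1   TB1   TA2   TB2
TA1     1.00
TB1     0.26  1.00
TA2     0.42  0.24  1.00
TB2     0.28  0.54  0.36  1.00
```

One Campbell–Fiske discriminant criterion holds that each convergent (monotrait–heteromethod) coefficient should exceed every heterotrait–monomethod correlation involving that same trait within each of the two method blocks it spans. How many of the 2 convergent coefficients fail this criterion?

0

Convergent coefficients and their comparison sets:
TA (methods 1·2): 0.42 vs {0.26, 0.36} → pass.
TB (methods 1·2): 0.54 vs {0.26, 0.36} → pass.
0 of 2 fail.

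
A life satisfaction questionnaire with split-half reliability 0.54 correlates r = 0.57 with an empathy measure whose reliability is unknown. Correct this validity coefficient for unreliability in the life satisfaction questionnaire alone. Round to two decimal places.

0.78

Single correction: r_c = r_obs / √r_xx = 0.57 / √0.54 = 0.57 / 0.7348 ≈ 0.78.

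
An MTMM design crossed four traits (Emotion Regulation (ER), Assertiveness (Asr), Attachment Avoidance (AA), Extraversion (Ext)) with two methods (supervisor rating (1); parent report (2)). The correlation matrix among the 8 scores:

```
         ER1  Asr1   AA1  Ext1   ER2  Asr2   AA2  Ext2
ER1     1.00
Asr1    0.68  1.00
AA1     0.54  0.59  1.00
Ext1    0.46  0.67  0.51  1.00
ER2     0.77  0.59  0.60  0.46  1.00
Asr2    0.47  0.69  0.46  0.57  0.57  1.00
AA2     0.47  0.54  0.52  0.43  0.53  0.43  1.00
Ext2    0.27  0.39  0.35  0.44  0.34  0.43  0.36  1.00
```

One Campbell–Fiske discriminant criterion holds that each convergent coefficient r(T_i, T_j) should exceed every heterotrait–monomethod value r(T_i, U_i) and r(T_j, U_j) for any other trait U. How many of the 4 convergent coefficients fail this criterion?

Checking each validity diagonal entry against its comparison values:
ER (methods 1·2): 0.77 vs {0.68, 0.57, 0.54, 0.53, 0.46, 0.34} → pass.
Asr (methods 1·2): 0.69 vs {0.68, 0.57, 0.59, 0.43, 0.67, 0.43} → pass.
AA (methods 1·2): 0.52 vs {0.54, 0.53, 0.59, 0.43, 0.51, 0.36} → fail.
Ext (methods 1·2): 0.44 vs {0.46, 0.34, 0.67, 0.43, 0.51, 0.36} → fail.
2 of 4 fail.

2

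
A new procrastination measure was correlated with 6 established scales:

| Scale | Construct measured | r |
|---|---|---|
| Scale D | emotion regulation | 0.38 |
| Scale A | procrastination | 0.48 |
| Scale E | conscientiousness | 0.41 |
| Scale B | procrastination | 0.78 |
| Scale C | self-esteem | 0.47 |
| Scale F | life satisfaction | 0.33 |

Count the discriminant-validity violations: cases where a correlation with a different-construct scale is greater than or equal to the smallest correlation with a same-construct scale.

Convergent (same construct = procrastination): Scale A, Scale B.
Smallest convergent = 0.48. Discriminant values: 0.38, 0.41, 0.47, 0.33; count ≥ 0.48 → 0.

0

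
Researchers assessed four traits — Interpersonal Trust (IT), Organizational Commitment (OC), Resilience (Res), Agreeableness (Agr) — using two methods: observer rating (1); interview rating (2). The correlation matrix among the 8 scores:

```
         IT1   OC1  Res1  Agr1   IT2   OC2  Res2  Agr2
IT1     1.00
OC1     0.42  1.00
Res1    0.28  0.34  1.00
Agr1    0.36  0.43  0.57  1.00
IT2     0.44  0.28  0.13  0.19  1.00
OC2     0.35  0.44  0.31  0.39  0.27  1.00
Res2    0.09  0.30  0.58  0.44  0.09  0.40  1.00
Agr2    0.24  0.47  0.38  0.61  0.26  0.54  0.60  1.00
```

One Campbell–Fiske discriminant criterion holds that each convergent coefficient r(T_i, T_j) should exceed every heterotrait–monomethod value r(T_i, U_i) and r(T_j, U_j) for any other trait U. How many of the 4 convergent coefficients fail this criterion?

Convergent coefficients and their comparison sets:
IT (methods 1·2): 0.44 vs {0.42, 0.27, 0.28, 0.09, 0.36, 0.26} → pass.
OC (methods 1·2): 0.44 vs {0.42, 0.27, 0.34, 0.40, 0.43, 0.54} → fail.
Res (methods 1·2): 0.58 vs {0.28, 0.09, 0.34, 0.40, 0.57, 0.60} → fail.
Agr (methods 1·2): 0.61 vs {0.36, 0.26, 0.43, 0.54, 0.57, 0.60} → pass.
2 of 4 fail.

2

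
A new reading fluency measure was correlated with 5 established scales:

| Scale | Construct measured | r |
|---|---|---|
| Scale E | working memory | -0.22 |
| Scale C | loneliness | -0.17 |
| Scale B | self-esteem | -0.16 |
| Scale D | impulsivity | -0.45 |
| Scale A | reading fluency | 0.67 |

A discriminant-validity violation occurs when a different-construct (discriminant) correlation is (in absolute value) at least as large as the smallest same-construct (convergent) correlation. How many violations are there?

0

Convergent (same construct = reading fluency): Scale A.
Smallest convergent = 0.67. Discriminant |r|: 0.22, 0.17, 0.16, 0.45; count ≥ 0.67 → 0.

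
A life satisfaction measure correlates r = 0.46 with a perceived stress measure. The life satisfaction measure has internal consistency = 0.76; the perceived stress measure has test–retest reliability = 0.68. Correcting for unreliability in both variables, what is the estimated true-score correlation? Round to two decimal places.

r_true = r_obs / √(r_xx · r_yy) = 0.46 / √(0.76 × 0.68) = 0.46 / √0.5168 = 0.46 / 0.7189 ≈ 0.64.

0.64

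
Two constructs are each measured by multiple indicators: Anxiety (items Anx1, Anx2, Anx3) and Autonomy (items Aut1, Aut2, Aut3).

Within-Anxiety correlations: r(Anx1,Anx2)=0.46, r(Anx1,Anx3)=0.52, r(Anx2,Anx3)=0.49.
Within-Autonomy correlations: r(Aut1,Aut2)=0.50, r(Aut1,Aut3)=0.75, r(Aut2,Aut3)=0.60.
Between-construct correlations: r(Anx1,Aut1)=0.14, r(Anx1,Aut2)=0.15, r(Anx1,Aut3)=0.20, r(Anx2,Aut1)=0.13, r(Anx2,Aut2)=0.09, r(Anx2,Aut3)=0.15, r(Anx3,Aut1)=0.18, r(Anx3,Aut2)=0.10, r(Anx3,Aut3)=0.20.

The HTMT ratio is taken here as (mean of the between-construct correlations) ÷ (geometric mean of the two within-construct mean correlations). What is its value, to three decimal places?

0.271

Mean between = 1.34/9 = 0.1489.
Mean within-Anx = 1.47/3 = 0.4900; mean within-Aut = 1.85/3 = 0.6167.
Geometric mean = √(0.4900 × 0.6167) = 0.5497.
HTMT = 0.1489 / 0.5497 = 0.271.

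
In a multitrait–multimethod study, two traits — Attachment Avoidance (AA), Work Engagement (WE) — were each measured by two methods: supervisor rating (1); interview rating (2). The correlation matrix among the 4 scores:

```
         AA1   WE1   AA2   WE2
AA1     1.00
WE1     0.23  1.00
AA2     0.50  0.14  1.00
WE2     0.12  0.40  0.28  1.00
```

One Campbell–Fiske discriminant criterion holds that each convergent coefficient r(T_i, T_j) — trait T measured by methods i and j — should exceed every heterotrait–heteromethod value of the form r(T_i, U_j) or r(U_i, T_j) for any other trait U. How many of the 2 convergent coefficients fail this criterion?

0

Convergent coefficients and their comparison sets:
AA (methods 1·2): 0.50 vs {0.12, 0.14} → pass.
WE (methods 1·2): 0.40 vs {0.14, 0.12} → pass.
0 of 2 fail.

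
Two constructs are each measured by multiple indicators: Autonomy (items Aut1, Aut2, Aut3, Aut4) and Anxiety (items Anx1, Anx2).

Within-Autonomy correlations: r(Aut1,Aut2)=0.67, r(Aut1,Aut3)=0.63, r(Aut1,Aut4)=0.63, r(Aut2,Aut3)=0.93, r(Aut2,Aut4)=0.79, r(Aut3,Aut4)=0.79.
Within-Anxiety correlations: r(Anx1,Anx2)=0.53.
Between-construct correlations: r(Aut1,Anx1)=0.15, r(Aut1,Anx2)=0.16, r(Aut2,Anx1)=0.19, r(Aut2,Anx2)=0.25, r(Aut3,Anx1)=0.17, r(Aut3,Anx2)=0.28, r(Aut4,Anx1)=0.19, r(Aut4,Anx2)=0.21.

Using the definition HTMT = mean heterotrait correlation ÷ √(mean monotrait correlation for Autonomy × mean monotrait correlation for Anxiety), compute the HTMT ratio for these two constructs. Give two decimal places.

0.32

Mean heterotrait r = 1.60/8 = 0.2000.
Mean within-Aut = 4.44/6 = 0.7400; mean within-Anx = 0.53/1 = 0.5300.
Geometric mean = √(0.7400 × 0.5300) = 0.6263.
HTMT = 0.2000 / 0.6263 = 0.32.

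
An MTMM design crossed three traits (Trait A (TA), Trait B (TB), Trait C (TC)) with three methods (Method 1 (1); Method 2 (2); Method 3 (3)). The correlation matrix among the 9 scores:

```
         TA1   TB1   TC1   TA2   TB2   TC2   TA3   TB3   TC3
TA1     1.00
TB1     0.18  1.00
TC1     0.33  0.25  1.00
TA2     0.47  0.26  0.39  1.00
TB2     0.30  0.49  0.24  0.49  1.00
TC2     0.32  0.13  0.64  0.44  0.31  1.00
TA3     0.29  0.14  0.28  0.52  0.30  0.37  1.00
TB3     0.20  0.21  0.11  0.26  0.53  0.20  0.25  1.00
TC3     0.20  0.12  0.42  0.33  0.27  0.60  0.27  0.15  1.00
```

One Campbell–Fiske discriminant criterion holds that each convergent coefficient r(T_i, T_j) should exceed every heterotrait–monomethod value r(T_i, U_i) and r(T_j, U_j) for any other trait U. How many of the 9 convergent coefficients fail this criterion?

Each convergent coefficient versus the relevant comparison correlations:
TA (methods 1·2): 0.47 vs {0.18, 0.49, 0.33, 0.44} → fail.
TA (methods 1·3): 0.29 vs {0.18, 0.25, 0.33, 0.27} → fail.
TA (methods 2·3): 0.52 vs {0.49, 0.25, 0.44, 0.27} → pass.
TB (methods 1·2): 0.49 vs {0.18, 0.49, 0.25, 0.31} → fail.
TB (methods 1·3): 0.21 vs {0.18, 0.25, 0.25, 0.15} → fail.
TB (methods 2·3): 0.53 vs {0.49, 0.25, 0.31, 0.15} → pass.
TC (methods 1·2): 0.64 vs {0.33, 0.44, 0.25, 0.31} → pass.
TC (methods 1·3): 0.42 vs {0.33, 0.27, 0.25, 0.15} → pass.
TC (methods 2·3): 0.60 vs {0.44, 0.27, 0.31, 0.15} → pass.
4 of 9 fail.

4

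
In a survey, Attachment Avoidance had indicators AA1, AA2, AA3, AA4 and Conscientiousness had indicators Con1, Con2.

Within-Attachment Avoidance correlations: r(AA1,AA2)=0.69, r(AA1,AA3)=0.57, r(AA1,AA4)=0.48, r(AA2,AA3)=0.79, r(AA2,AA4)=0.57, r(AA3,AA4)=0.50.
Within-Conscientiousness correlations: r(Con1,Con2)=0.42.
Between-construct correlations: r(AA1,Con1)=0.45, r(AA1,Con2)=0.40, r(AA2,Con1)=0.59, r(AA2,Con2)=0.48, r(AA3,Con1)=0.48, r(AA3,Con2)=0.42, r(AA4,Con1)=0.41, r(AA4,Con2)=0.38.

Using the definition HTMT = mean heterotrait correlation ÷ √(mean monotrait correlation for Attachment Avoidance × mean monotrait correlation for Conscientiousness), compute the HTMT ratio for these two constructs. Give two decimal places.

0.90

Mean between = 3.61/8 = 0.4513.
Mean within-AA = 3.60/6 = 0.6000; mean within-Con = 0.42/1 = 0.4200.
Geometric mean = √(0.6000 × 0.4200) = 0.5020.
HTMT = 0.4513 / 0.5020 = 0.90.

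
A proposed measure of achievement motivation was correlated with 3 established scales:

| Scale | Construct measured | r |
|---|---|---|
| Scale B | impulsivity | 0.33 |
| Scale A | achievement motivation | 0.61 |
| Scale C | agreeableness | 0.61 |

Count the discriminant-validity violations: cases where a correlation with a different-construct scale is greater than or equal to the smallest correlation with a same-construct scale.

1

Convergent (same construct = achievement motivation): Scale A.
Smallest convergent = 0.61. Discriminant values: 0.33, 0.61; count ≥ 0.61 → 1.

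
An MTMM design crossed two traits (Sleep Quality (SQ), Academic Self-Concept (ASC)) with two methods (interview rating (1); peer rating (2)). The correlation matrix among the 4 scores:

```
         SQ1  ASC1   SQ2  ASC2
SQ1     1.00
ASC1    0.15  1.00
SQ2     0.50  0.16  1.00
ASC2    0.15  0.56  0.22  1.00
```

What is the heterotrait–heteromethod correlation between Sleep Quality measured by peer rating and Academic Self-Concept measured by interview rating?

0.16

Different traits and methods: r(SQ2, ASC1) = 0.16.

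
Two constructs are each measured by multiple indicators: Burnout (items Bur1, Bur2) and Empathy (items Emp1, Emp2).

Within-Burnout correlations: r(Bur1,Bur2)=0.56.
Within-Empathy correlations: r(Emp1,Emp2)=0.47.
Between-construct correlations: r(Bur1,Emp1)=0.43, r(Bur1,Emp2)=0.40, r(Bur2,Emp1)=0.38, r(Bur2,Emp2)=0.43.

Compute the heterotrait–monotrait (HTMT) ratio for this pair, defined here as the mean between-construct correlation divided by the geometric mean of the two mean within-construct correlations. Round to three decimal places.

Mean heterotrait r = 1.64/4 = 0.4100.
Mean within-Bur = 0.56/1 = 0.5600; mean within-Emp = 0.47/1 = 0.4700.
Geometric mean = √(0.5600 × 0.4700) = 0.5130.
HTMT = 0.4100 / 0.5130 = 0.799.

0.799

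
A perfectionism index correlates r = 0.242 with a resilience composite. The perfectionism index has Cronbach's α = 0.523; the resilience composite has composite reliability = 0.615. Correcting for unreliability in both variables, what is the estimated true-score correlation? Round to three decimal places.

0.427

r_true = r_obs / √(r_xx · r_yy) = 0.242 / √(0.523 × 0.615) = 0.242 / √0.321645 = 0.242 / 0.5671 ≈ 0.427.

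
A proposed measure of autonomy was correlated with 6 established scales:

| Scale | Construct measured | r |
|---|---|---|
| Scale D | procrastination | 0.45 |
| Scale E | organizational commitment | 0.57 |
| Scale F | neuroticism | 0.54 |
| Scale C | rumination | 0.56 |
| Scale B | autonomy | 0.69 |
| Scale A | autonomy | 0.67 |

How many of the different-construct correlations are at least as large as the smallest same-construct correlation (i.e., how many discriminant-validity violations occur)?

0

Convergent (same construct = autonomy): Scale B, Scale A.
Smallest convergent = 0.67. Discriminant values: 0.45, 0.57, 0.54, 0.56; count ≥ 0.67 → 0.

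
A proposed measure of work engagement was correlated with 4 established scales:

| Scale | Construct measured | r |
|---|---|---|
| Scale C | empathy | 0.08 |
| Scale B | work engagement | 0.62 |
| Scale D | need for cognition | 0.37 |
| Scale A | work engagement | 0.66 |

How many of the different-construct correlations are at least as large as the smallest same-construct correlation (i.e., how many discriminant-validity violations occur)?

0

Convergent (same construct = work engagement): Scale B, Scale A.
Smallest convergent = 0.62. Discriminant values: 0.08, 0.37; count ≥ 0.62 → 0.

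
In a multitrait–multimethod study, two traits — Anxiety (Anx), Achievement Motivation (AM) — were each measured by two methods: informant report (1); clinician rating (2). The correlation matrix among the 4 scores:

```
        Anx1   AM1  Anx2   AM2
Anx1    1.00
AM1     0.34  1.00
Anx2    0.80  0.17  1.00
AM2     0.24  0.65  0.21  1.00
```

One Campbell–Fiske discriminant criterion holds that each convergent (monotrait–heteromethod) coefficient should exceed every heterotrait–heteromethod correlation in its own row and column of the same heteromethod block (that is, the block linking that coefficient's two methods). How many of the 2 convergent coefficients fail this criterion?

Each convergent coefficient versus the relevant comparison correlations:
Anx (methods 1·2): 0.80 vs {0.24, 0.17} → pass.
AM (methods 1·2): 0.65 vs {0.17, 0.24} → pass.
0 of 2 fail.

0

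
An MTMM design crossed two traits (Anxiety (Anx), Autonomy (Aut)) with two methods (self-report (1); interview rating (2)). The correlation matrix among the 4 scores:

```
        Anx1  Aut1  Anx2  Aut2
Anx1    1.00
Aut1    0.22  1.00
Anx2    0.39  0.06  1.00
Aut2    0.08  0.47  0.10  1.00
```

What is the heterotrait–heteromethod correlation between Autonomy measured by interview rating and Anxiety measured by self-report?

0.08

Different traits and methods: r(Aut2, Anx1) = 0.08.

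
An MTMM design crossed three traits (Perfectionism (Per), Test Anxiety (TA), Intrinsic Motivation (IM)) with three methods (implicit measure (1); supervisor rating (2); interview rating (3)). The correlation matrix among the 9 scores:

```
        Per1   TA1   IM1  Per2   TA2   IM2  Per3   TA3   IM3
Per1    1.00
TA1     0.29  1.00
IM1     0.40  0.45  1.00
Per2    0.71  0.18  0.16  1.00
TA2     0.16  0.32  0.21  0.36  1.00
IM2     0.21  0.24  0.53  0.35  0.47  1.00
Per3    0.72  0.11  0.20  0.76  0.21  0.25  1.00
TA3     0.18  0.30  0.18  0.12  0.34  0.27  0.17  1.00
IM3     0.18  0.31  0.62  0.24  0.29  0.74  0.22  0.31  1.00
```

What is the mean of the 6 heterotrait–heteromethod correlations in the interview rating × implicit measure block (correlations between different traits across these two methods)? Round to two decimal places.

0.19

HTHM values (method 3 × method 1): 0.11, 0.20, 0.18, 0.18, 0.18, 0.31; mean = 1.16/6 = 0.19.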